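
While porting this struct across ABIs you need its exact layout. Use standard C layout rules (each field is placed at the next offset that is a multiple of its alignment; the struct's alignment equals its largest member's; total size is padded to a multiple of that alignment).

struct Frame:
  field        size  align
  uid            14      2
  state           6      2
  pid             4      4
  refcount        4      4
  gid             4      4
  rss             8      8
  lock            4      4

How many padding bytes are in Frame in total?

uid at 0 (size 14, align 2) → ends 14
state at 14 (size 6, align 2) → ends 20
pid at 20 (size 4, align 4) → ends 24
refcount at 24 (size 4, align 4) → ends 28
gid at 28 (size 4, align 4) → ends 32
rss at 32 (size 8, align 8) → ends 40
lock at 40 (size 4, align 4) → ends 44
tail pad 4 to reach multiple of 8
total 48 bytes, alignment 8
data bytes 44, size 48 → padding 4

4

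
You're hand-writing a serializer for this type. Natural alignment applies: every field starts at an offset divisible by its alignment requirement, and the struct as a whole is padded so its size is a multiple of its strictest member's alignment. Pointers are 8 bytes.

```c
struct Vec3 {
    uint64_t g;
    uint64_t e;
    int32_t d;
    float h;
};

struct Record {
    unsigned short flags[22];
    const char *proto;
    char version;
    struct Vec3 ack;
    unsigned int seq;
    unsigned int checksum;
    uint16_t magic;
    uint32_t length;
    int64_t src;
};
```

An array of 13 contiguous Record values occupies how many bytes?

Vec3: 0..8  g  (8B, 8-aligned); 8..16  e  (8B, 8-aligned); 16..20  d  (4B, 4-aligned); 20..24  h  (4B, 4-aligned); sizeof = 24, alignof = 8
0..44  flags  (44B, 2-aligned)
44..48  -- padding (4B)
48..56  proto  (8B, 8-aligned)
56..57  version  (1B, 1-aligned)
57..64  -- padding (7B)
64..88  ack  (24B, 8-aligned)
88..92  seq  (4B, 4-aligned)
92..96  checksum  (4B, 4-aligned)
96..98  magic  (2B, 2-aligned)
98..100  -- padding (2B)
100..104  length  (4B, 4-aligned)
104..112  src  (8B, 8-aligned)
sizeof = 112, alignof = 8
array of 13: 13 × 112 = 1456

1456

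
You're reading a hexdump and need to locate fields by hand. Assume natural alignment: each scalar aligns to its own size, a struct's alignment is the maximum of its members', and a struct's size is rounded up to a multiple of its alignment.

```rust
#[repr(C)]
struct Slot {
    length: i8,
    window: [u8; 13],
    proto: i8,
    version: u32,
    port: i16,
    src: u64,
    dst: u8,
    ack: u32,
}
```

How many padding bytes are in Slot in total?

0..1  length  (1B, 1-aligned)
1..14  window  (13B, 1-aligned)
14..15  proto  (1B, 1-aligned)
15..16  -- padding (1B)
16..20  version  (4B, 4-aligned)
20..22  port  (2B, 2-aligned)
22..24  -- padding (2B)
24..32  src  (8B, 8-aligned)
32..33  dst  (1B, 1-aligned)
33..36  -- padding (3B)
36..40  ack  (4B, 4-aligned)
sizeof = 40, alignof = 8
data bytes 34, size 40 → padding 6

6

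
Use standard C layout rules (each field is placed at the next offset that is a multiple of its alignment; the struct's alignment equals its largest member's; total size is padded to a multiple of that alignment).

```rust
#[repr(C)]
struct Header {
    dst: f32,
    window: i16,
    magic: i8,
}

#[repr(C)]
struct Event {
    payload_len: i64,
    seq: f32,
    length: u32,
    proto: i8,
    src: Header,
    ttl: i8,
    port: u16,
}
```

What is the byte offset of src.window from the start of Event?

24

Header: @0: dst [4B, align 4] → 4; @4: window [2B, align 2] → 6; @6: magic [1B, align 1] → 7; +1 tail pad (align 4); size 8, align 4
@0: payload_len [8B, align 8] → 8
@8: seq [4B, align 4] → 12
@12: length [4B, align 4] → 16
@16: proto [1B, align 1] → 17
+3 pad (align 4)
@20: src [8B, align 4] → 28
within Header: window at 4
20 + 4 = 24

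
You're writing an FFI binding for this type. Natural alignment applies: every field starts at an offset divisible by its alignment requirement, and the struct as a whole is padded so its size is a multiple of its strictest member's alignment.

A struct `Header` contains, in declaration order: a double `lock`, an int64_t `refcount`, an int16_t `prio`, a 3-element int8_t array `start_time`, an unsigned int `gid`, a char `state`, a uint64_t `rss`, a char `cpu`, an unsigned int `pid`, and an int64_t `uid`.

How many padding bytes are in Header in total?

9

lock at 0 (size 8, align 8) → ends 8
refcount at 8 (size 8, align 8) → ends 16
prio at 16 (size 2, align 2) → ends 18
start_time at 18 (size 3, align 1) → ends 21
pad 3 to align 4 for gid
gid at 24 (size 4, align 4) → ends 28
state at 28 (size 1, align 1) → ends 29
pad 3 to align 8 for rss
rss at 32 (size 8, align 8) → ends 40
cpu at 40 (size 1, align 1) → ends 41
pad 3 to align 4 for pid
pid at 44 (size 4, align 4) → ends 48
uid at 48 (size 8, align 8) → ends 56
total 56 bytes, alignment 8
data bytes 47, size 56 → padding 9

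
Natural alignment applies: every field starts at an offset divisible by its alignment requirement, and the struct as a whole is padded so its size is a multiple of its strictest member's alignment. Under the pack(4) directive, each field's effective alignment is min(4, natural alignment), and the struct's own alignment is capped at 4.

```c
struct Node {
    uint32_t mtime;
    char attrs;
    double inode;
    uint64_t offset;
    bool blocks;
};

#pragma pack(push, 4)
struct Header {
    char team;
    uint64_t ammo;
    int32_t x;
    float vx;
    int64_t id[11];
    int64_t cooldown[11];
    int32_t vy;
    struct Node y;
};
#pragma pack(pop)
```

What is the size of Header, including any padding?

Node: mtime at 0 (size 4, align 4) → ends 4; attrs at 4 (size 1, align 1) → ends 5; pad 3 to align 8 for inode; inode at 8 (size 8, align 8) → ends 16; offset at 16 (size 8, align 8) → ends 24; blocks at 24 (size 1, align 1) → ends 25; tail pad 7 to reach multiple of 8; total 32 bytes, alignment 8
team at 0 (size 1, align 1) → ends 1
pad 3 to align 4 for ammo
ammo at 4 (size 8, align 4) → ends 12
x at 12 (size 4, align 4) → ends 16
vx at 16 (size 4, align 4) → ends 20
id at 20 (size 88, align 4) → ends 108
cooldown at 108 (size 88, align 4) → ends 196
vy at 196 (size 4, align 4) → ends 200
y at 200 (size 32, align 4) → ends 232
total 232 bytes, alignment 4

232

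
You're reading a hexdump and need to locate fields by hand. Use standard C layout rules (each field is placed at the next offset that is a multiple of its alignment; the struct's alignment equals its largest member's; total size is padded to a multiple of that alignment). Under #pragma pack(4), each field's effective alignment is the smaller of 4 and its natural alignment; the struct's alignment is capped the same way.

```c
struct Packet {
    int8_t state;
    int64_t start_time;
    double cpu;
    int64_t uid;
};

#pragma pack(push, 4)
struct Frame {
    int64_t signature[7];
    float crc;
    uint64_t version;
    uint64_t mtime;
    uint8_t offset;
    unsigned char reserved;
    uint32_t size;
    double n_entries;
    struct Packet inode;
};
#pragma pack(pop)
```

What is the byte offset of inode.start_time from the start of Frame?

Packet: @0: state [1B, align 1] → 1; +7 pad (align 8); @8: start_time [8B, align 8] → 16; @16: cpu [8B, align 8] → 24; @24: uid [8B, align 8] → 32; size 32, align 8
@0: signature [56B, align 4] → 56
@56: crc [4B, align 4] → 60
@60: version [8B, align 4] → 68
@68: mtime [8B, align 4] → 76
@76: offset [1B, align 1] → 77
@77: reserved [1B, align 1] → 78
+2 pad (align 4)
@80: size [4B, align 4] → 84
@84: n_entries [8B, align 4] → 92
@92: inode [32B, align 4] → 124
within Packet: start_time at 8
92 + 8 = 100

100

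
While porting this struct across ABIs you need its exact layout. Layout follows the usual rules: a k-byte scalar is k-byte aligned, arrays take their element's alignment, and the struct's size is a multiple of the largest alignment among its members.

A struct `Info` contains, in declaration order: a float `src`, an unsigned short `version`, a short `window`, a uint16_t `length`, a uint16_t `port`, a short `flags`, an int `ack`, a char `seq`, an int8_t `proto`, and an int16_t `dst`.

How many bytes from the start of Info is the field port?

10

src at 0 (size 4, align 4) → ends 4
version at 4 (size 2, align 2) → ends 6
window at 6 (size 2, align 2) → ends 8
length at 8 (size 2, align 2) → ends 10
port at 10 (size 2, align 2) → ends 12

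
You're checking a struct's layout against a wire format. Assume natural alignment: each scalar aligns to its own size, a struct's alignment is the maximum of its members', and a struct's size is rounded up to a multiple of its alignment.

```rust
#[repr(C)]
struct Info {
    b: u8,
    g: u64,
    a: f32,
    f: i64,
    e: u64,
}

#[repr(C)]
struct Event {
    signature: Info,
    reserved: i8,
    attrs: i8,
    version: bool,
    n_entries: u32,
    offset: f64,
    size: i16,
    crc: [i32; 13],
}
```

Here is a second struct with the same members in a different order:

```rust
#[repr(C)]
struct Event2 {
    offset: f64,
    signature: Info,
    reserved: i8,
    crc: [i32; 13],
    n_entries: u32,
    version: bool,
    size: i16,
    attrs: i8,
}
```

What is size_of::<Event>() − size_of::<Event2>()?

Info: 0..1  b  (1B, 1-aligned); 1..8  -- padding (7B); 8..16  g  (8B, 8-aligned); 16..20  a  (4B, 4-aligned); 20..24  -- padding (4B); 24..32  f  (8B, 8-aligned); 32..40  e  (8B, 8-aligned); sizeof = 40, alignof = 8
0..40  signature  (40B, 8-aligned)
40..41  reserved  (1B, 1-aligned)
41..42  attrs  (1B, 1-aligned)
42..43  version  (1B, 1-aligned)
43..44  -- padding (1B)
44..48  n_entries  (4B, 4-aligned)
48..56  offset  (8B, 8-aligned)
56..58  size  (2B, 2-aligned)
58..60  -- padding (2B)
60..112  crc  (52B, 4-aligned)
sizeof = 112, alignof = 8
— Event2 —
0..8  offset  (8B, 8-aligned)
8..48  signature  (40B, 8-aligned)
48..49  reserved  (1B, 1-aligned)
49..52  -- padding (3B)
52..104  crc  (52B, 4-aligned)
104..108  n_entries  (4B, 4-aligned)
108..109  version  (1B, 1-aligned)
109..110  -- padding (1B)
110..112  size  (2B, 2-aligned)
112..113  attrs  (1B, 1-aligned)
113..120  -- tail padding (7B)
sizeof = 120, alignof = 8
112 − 120 = -8

-8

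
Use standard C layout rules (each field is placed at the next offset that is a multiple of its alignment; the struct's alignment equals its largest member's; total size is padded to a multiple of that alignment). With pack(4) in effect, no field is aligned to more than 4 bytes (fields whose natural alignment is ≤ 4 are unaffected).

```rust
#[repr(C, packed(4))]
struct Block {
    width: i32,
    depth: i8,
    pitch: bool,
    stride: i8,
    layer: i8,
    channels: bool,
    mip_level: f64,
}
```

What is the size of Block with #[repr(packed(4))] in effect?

20

0..4  width  (4B, 4-aligned)
4..5  depth  (1B, 1-aligned)
5..6  pitch  (1B, 1-aligned)
6..7  stride  (1B, 1-aligned)
7..8  layer  (1B, 1-aligned)
8..9  channels  (1B, 1-aligned)
9..12  -- padding (3B)
12..20  mip_level  (8B, 4-aligned)
sizeof = 20, alignof = 4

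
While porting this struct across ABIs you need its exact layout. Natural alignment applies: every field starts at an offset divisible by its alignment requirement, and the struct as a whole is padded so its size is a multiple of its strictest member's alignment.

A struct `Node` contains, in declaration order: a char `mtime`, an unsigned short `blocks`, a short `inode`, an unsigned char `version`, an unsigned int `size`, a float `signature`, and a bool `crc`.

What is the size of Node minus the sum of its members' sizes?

5

@0: mtime [1B, align 1] → 1
+1 pad (align 2)
@2: blocks [2B, align 2] → 4
@4: inode [2B, align 2] → 6
@6: version [1B, align 1] → 7
+1 pad (align 4)
@8: size [4B, align 4] → 12
@12: signature [4B, align 4] → 16
@16: crc [1B, align 1] → 17
+3 tail pad (align 4)
size 20, align 4
data bytes 15, size 20 → padding 5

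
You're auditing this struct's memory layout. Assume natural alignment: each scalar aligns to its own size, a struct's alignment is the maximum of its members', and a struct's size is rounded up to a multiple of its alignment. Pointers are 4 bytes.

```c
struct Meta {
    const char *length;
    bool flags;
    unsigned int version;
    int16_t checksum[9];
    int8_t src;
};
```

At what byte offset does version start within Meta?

0..4  length  (4B, 4-aligned)
4..5  flags  (1B, 1-aligned)
5..8  -- padding (3B)
8..12  version  (4B, 4-aligned)

8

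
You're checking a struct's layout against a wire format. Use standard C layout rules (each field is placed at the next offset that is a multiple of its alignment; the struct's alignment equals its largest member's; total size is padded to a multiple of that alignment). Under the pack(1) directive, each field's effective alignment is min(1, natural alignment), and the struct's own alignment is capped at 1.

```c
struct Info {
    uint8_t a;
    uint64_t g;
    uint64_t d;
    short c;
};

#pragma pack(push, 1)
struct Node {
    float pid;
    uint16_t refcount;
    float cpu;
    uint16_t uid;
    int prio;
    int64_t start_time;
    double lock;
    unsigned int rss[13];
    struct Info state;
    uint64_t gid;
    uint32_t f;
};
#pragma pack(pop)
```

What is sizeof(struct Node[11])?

Info: @0: a [1B, align 1] → 1; +7 pad (align 8); @8: g [8B, align 8] → 16; @16: d [8B, align 8] → 24; @24: c [2B, align 2] → 26; +6 tail pad (align 8); size 32, align 8
@0: pid [4B, align 1] → 4
@4: refcount [2B, align 1] → 6
@6: cpu [4B, align 1] → 10
@10: uid [2B, align 1] → 12
@12: prio [4B, align 1] → 16
@16: start_time [8B, align 1] → 24
@24: lock [8B, align 1] → 32
@32: rss [52B, align 1] → 84
@84: state [32B, align 1] → 116
@116: gid [8B, align 1] → 124
@124: f [4B, align 1] → 128
size 128, align 1
array of 11: 11 × 128 = 1408

1408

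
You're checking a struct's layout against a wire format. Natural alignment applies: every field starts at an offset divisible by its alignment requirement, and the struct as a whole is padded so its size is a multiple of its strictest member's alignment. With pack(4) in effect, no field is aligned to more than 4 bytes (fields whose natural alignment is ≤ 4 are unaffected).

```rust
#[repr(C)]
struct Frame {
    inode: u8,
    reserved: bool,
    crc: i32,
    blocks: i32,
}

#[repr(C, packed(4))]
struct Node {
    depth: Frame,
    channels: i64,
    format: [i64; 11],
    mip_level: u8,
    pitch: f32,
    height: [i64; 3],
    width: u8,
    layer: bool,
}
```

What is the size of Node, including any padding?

144 bytes

Frame: inode at 0 (size 1, align 1) → ends 1; reserved at 1 (size 1, align 1) → ends 2; pad 2 to align 4 for crc; crc at 4 (size 4, align 4) → ends 8; blocks at 8 (size 4, align 4) → ends 12; total 12 bytes, alignment 4
depth at 0 (size 12, align 4) → ends 12
channels at 12 (size 8, align 4) → ends 20
format at 20 (size 88, align 4) → ends 108
mip_level at 108 (size 1, align 1) → ends 109
pad 3 to align 4 for pitch
pitch at 112 (size 4, align 4) → ends 116
height at 116 (size 24, align 4) → ends 140
width at 140 (size 1, align 1) → ends 141
layer at 141 (size 1, align 1) → ends 142
tail pad 2 to reach multiple of 4
total 144 bytes, alignment 4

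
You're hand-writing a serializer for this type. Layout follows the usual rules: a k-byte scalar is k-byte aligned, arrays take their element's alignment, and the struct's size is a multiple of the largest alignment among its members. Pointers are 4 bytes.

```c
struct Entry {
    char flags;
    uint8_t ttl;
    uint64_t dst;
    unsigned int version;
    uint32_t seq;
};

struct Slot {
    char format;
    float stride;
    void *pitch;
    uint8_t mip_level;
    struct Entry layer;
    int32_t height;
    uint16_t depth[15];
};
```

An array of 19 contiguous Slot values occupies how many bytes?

Entry: @0: flags [1B, align 1] → 1; @1: ttl [1B, align 1] → 2; +6 pad (align 8); @8: dst [8B, align 8] → 16; @16: version [4B, align 4] → 20; @20: seq [4B, align 4] → 24; size 24, align 8
@0: format [1B, align 1] → 1
+3 pad (align 4)
@4: stride [4B, align 4] → 8
@8: pitch [4B, align 4] → 12
@12: mip_level [1B, align 1] → 13
+3 pad (align 8)
@16: layer [24B, align 8] → 40
@40: height [4B, align 4] → 44
@44: depth [30B, align 2] → 74
+6 tail pad (align 8)
size 80, align 8
array of 19: 19 × 80 = 1520

1520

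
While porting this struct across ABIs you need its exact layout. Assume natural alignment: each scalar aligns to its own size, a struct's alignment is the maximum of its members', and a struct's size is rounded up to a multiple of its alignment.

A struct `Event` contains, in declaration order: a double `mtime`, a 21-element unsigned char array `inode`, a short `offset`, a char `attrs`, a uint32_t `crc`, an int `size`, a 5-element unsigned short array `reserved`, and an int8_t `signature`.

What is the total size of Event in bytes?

56

0..8  mtime  (8B, 8-aligned)
8..29  inode  (21B, 1-aligned)
29..30  -- padding (1B)
30..32  offset  (2B, 2-aligned)
32..33  attrs  (1B, 1-aligned)
33..36  -- padding (3B)
36..40  crc  (4B, 4-aligned)
40..44  size  (4B, 4-aligned)
44..54  reserved  (10B, 2-aligned)
54..55  signature  (1B, 1-aligned)
55..56  -- tail padding (1B)
sizeof = 56, alignof = 8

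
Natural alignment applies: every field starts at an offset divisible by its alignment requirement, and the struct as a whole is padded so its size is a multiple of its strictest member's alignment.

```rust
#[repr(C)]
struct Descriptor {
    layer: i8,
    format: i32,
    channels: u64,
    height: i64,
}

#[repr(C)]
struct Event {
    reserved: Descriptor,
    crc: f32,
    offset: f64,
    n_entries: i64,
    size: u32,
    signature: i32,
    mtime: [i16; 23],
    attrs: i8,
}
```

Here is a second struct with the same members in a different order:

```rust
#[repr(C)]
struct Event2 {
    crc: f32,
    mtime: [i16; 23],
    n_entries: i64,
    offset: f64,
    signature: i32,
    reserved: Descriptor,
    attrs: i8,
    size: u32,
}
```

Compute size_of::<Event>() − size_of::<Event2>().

-8

Descriptor: 0..1  layer  (1B, 1-aligned); 1..4  -- padding (3B); 4..8  format  (4B, 4-aligned); 8..16  channels  (8B, 8-aligned); 16..24  height  (8B, 8-aligned); sizeof = 24, alignof = 8
0..24  reserved  (24B, 8-aligned)
24..28  crc  (4B, 4-aligned)
28..32  -- padding (4B)
32..40  offset  (8B, 8-aligned)
40..48  n_entries  (8B, 8-aligned)
48..52  size  (4B, 4-aligned)
52..56  signature  (4B, 4-aligned)
56..102  mtime  (46B, 2-aligned)
102..103  attrs  (1B, 1-aligned)
103..104  -- tail padding (1B)
sizeof = 104, alignof = 8
— Event2 —
0..4  crc  (4B, 4-aligned)
4..50  mtime  (46B, 2-aligned)
50..56  -- padding (6B)
56..64  n_entries  (8B, 8-aligned)
64..72  offset  (8B, 8-aligned)
72..76  signature  (4B, 4-aligned)
76..80  -- padding (4B)
80..104  reserved  (24B, 8-aligned)
104..105  attrs  (1B, 1-aligned)
105..108  -- padding (3B)
108..112  size  (4B, 4-aligned)
sizeof = 112, alignof = 8
104 − 112 = -8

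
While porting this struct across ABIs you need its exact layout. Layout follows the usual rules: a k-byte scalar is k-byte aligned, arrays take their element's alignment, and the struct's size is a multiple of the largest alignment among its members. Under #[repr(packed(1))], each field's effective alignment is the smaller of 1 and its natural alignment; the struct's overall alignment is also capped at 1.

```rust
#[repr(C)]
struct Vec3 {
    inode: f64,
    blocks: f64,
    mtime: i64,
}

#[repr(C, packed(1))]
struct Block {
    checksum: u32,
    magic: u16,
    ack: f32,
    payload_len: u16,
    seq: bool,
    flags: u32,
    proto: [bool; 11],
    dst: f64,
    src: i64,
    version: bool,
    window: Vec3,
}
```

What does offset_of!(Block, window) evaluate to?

45

Vec3: @0: inode [8B, align 8] → 8; @8: blocks [8B, align 8] → 16; @16: mtime [8B, align 8] → 24; size 24, align 8
@0: checksum [4B, align 1] → 4
@4: magic [2B, align 1] → 6
@6: ack [4B, align 1] → 10
@10: payload_len [2B, align 1] → 12
@12: seq [1B, align 1] → 13
@13: flags [4B, align 1] → 17
@17: proto [11B, align 1] → 28
@28: dst [8B, align 1] → 36
@36: src [8B, align 1] → 44
@44: version [1B, align 1] → 45
@45: window [24B, align 1] → 69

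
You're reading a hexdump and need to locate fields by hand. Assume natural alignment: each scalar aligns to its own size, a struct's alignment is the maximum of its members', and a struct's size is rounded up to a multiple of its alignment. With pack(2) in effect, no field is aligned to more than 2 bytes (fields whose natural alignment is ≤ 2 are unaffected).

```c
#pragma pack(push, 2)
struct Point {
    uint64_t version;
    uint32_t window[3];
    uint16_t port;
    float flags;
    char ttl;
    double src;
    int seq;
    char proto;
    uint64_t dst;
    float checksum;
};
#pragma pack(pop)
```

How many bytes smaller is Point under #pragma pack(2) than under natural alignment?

10

natural layout:
  0..8  version  (8B, 8-aligned)
  8..20  window  (12B, 4-aligned)
  20..22  port  (2B, 2-aligned)
  22..24  -- padding (2B)
  24..28  flags  (4B, 4-aligned)
  28..29  ttl  (1B, 1-aligned)
  29..32  -- padding (3B)
  32..40  src  (8B, 8-aligned)
  40..44  seq  (4B, 4-aligned)
  44..45  proto  (1B, 1-aligned)
  45..48  -- padding (3B)
  48..56  dst  (8B, 8-aligned)
  56..60  checksum  (4B, 4-aligned)
  60..64  -- tail padding (4B)
  sizeof = 64, alignof = 8
packed(2) layout:
  0..8  version  (8B, 2-aligned)
  8..20  window  (12B, 2-aligned)
  20..22  port  (2B, 2-aligned)
  22..26  flags  (4B, 2-aligned)
  26..27  ttl  (1B, 1-aligned)
  27..28  -- padding (1B)
  28..36  src  (8B, 2-aligned)
  36..40  seq  (4B, 2-aligned)
  40..41  proto  (1B, 1-aligned)
  41..42  -- padding (1B)
  42..50  dst  (8B, 2-aligned)
  50..54  checksum  (4B, 2-aligned)
  sizeof = 54, alignof = 2
64 − 54 = 10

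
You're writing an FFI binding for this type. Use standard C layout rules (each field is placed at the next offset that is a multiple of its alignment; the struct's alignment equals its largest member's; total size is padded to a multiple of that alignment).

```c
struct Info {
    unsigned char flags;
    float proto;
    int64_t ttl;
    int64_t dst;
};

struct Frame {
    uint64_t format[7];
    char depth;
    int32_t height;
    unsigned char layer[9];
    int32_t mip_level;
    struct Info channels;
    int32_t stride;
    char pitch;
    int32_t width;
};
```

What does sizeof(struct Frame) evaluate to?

Info: @0: flags [1B, align 1] → 1; +3 pad (align 4); @4: proto [4B, align 4] → 8; @8: ttl [8B, align 8] → 16; @16: dst [8B, align 8] → 24; size 24, align 8
@0: format [56B, align 8] → 56
@56: depth [1B, align 1] → 57
+3 pad (align 4)
@60: height [4B, align 4] → 64
@64: layer [9B, align 1] → 73
+3 pad (align 4)
@76: mip_level [4B, align 4] → 80
@80: channels [24B, align 8] → 104
@104: stride [4B, align 4] → 108
@108: pitch [1B, align 1] → 109
+3 pad (align 4)
@112: width [4B, align 4] → 116
+4 tail pad (align 8)
size 120, align 8

120 bytes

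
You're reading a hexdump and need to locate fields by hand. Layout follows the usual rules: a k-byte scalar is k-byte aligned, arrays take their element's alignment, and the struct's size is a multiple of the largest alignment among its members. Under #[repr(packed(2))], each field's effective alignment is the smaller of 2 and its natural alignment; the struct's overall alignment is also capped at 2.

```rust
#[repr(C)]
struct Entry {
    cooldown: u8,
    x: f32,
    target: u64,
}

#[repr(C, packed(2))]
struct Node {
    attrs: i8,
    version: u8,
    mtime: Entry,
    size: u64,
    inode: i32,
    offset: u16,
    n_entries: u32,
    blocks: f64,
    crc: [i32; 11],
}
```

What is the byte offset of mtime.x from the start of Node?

6

Entry: cooldown at 0 (size 1, align 1) → ends 1; pad 3 to align 4 for x; x at 4 (size 4, align 4) → ends 8; target at 8 (size 8, align 8) → ends 16; total 16 bytes, alignment 8
attrs at 0 (size 1, align 1) → ends 1
version at 1 (size 1, align 1) → ends 2
mtime at 2 (size 16, align 2) → ends 18
within Entry: x at 4
2 + 4 = 6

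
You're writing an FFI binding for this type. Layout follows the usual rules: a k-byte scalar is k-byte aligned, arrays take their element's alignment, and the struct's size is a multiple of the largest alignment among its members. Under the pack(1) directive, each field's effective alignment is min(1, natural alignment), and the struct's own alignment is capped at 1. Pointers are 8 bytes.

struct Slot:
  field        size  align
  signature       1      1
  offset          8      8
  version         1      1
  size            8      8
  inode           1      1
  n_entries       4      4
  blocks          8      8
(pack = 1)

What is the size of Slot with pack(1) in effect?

31

@0: signature [1B, align 1] → 1
@1: offset [8B, align 1] → 9
@9: version [1B, align 1] → 10
@10: size [8B, align 1] → 18
@18: inode [1B, align 1] → 19
@19: n_entries [4B, align 1] → 23
@23: blocks [8B, align 1] → 31
size 31, align 1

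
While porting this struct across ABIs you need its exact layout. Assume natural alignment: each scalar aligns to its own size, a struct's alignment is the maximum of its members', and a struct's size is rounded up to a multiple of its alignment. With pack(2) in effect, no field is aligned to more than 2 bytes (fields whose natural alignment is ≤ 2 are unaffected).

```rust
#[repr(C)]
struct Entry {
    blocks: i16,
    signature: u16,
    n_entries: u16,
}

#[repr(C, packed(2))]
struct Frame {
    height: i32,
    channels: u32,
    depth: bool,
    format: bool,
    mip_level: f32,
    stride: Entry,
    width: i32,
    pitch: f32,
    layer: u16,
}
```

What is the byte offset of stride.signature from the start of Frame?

16

Entry: @0: blocks [2B, align 2] → 2; @2: signature [2B, align 2] → 4; @4: n_entries [2B, align 2] → 6; size 6, align 2
@0: height [4B, align 2] → 4
@4: channels [4B, align 2] → 8
@8: depth [1B, align 1] → 9
@9: format [1B, align 1] → 10
@10: mip_level [4B, align 2] → 14
@14: stride [6B, align 2] → 20
within Entry: signature at 2
14 + 2 = 16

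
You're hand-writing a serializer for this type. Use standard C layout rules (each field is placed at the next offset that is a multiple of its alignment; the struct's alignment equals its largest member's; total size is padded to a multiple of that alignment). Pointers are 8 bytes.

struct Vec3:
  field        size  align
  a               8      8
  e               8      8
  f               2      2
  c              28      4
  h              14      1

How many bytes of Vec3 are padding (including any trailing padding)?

4

a at 0 (size 8, align 8) → ends 8
e at 8 (size 8, align 8) → ends 16
f at 16 (size 2, align 2) → ends 18
pad 2 to align 4 for c
c at 20 (size 28, align 4) → ends 48
h at 48 (size 14, align 1) → ends 62
tail pad 2 to reach multiple of 8
total 64 bytes, alignment 8
data bytes 60, size 64 → padding 4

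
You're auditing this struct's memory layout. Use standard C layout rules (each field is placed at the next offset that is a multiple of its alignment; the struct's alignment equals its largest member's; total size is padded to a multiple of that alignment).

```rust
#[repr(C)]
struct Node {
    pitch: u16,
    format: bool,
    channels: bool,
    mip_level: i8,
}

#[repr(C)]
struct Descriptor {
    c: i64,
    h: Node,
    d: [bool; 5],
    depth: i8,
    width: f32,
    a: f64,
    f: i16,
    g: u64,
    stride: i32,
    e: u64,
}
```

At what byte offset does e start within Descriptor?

56

Node: 0..2  pitch  (2B, 2-aligned); 2..3  format  (1B, 1-aligned); 3..4  channels  (1B, 1-aligned); 4..5  mip_level  (1B, 1-aligned); 5..6  -- tail padding (1B); sizeof = 6, alignof = 2
0..8  c  (8B, 8-aligned)
8..14  h  (6B, 2-aligned)
14..19  d  (5B, 1-aligned)
19..20  depth  (1B, 1-aligned)
20..24  width  (4B, 4-aligned)
24..32  a  (8B, 8-aligned)
32..34  f  (2B, 2-aligned)
34..40  -- padding (6B)
40..48  g  (8B, 8-aligned)
48..52  stride  (4B, 4-aligned)
52..56  -- padding (4B)
56..64  e  (8B, 8-aligned)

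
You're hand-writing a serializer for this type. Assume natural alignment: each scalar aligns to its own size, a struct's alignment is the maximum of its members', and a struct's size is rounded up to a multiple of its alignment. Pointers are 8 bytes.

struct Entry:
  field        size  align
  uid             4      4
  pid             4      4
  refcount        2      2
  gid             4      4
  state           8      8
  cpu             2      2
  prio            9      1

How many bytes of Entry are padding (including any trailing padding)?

7

uid at 0 (size 4, align 4) → ends 4
pid at 4 (size 4, align 4) → ends 8
refcount at 8 (size 2, align 2) → ends 10
pad 2 to align 4 for gid
gid at 12 (size 4, align 4) → ends 16
state at 16 (size 8, align 8) → ends 24
cpu at 24 (size 2, align 2) → ends 26
prio at 26 (size 9, align 1) → ends 35
tail pad 5 to reach multiple of 8
total 40 bytes, alignment 8
data bytes 33, size 40 → padding 7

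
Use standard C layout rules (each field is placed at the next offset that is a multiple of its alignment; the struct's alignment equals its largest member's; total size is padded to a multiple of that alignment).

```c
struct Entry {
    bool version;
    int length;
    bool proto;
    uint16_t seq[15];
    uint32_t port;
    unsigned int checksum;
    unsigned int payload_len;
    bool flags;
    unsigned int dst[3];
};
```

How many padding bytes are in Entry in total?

7

version at 0 (size 1, align 1) → ends 1
pad 3 to align 4 for length
length at 4 (size 4, align 4) → ends 8
proto at 8 (size 1, align 1) → ends 9
pad 1 to align 2 for seq
seq at 10 (size 30, align 2) → ends 40
port at 40 (size 4, align 4) → ends 44
checksum at 44 (size 4, align 4) → ends 48
payload_len at 48 (size 4, align 4) → ends 52
flags at 52 (size 1, align 1) → ends 53
pad 3 to align 4 for dst
dst at 56 (size 12, align 4) → ends 68
total 68 bytes, alignment 4
data bytes 61, size 68 → padding 7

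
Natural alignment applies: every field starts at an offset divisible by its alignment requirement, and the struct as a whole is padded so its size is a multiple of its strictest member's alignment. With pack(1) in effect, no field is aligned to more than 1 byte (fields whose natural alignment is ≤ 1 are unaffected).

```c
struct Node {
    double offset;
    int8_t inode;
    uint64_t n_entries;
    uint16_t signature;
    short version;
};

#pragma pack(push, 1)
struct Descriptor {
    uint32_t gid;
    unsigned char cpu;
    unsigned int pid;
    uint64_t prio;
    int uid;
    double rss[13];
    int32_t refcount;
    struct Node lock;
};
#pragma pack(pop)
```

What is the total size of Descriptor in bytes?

161

Node: offset at 0 (size 8, align 8) → ends 8; inode at 8 (size 1, align 1) → ends 9; pad 7 to align 8 for n_entries; n_entries at 16 (size 8, align 8) → ends 24; signature at 24 (size 2, align 2) → ends 26; version at 26 (size 2, align 2) → ends 28; tail pad 4 to reach multiple of 8; total 32 bytes, alignment 8
gid at 0 (size 4, align 1) → ends 4
cpu at 4 (size 1, align 1) → ends 5
pid at 5 (size 4, align 1) → ends 9
prio at 9 (size 8, align 1) → ends 17
uid at 17 (size 4, align 1) → ends 21
rss at 21 (size 104, align 1) → ends 125
refcount at 125 (size 4, align 1) → ends 129
lock at 129 (size 32, align 1) → ends 161
total 161 bytes, alignment 1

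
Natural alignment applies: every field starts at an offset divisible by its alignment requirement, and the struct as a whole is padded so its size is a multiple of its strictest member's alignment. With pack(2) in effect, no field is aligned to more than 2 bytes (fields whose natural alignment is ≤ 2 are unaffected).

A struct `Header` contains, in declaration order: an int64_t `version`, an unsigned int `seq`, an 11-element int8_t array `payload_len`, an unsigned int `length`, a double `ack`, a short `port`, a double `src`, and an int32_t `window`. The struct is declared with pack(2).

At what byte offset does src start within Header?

@0: version [8B, align 2] → 8
@8: seq [4B, align 2] → 12
@12: payload_len [11B, align 1] → 23
+1 pad (align 2)
@24: length [4B, align 2] → 28
@28: ack [8B, align 2] → 36
@36: port [2B, align 2] → 38
@38: src [8B, align 2] → 46

38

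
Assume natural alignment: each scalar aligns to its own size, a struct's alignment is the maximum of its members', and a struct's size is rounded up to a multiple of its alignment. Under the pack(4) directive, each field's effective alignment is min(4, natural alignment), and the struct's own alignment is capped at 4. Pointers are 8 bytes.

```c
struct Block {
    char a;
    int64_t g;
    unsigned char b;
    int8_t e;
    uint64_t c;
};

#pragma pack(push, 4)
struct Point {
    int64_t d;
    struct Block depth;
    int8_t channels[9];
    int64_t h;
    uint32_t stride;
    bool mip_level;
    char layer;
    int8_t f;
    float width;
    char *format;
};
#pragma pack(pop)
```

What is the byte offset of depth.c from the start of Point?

32

Block: 0..1  a  (1B, 1-aligned); 1..8  -- padding (7B); 8..16  g  (8B, 8-aligned); 16..17  b  (1B, 1-aligned); 17..18  e  (1B, 1-aligned); 18..24  -- padding (6B); 24..32  c  (8B, 8-aligned); sizeof = 32, alignof = 8
0..8  d  (8B, 4-aligned)
8..40  depth  (32B, 4-aligned)
within Block: c at 24
8 + 24 = 32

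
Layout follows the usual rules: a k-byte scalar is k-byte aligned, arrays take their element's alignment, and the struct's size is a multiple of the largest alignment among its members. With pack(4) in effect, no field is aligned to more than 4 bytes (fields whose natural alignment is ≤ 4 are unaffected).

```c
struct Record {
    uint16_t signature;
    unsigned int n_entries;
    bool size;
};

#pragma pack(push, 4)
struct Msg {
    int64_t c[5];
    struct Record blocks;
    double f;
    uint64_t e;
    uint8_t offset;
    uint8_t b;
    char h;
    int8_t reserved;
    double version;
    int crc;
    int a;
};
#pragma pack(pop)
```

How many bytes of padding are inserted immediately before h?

0

Record: 0..2  signature  (2B, 2-aligned); 2..4  -- padding (2B); 4..8  n_entries  (4B, 4-aligned); 8..9  size  (1B, 1-aligned); 9..12  -- tail padding (3B); sizeof = 12, alignof = 4
0..40  c  (40B, 4-aligned)
40..52  blocks  (12B, 4-aligned)
52..60  f  (8B, 4-aligned)
60..68  e  (8B, 4-aligned)
68..69  offset  (1B, 1-aligned)
69..70  b  (1B, 1-aligned)
70..71  h  (1B, 1-aligned)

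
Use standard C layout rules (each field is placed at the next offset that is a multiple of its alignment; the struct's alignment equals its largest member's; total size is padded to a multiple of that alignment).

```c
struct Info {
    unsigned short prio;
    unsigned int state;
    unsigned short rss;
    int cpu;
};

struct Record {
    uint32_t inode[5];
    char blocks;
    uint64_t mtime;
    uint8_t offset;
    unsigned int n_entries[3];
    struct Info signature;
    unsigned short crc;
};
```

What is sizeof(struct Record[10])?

Info: prio at 0 (size 2, align 2) → ends 2; pad 2 to align 4 for state; state at 4 (size 4, align 4) → ends 8; rss at 8 (size 2, align 2) → ends 10; pad 2 to align 4 for cpu; cpu at 12 (size 4, align 4) → ends 16; total 16 bytes, alignment 4
inode at 0 (size 20, align 4) → ends 20
blocks at 20 (size 1, align 1) → ends 21
pad 3 to align 8 for mtime
mtime at 24 (size 8, align 8) → ends 32
offset at 32 (size 1, align 1) → ends 33
pad 3 to align 4 for n_entries
n_entries at 36 (size 12, align 4) → ends 48
signature at 48 (size 16, align 4) → ends 64
crc at 64 (size 2, align 2) → ends 66
tail pad 6 to reach multiple of 8
total 72 bytes, alignment 8
array of 10: 10 × 72 = 720

720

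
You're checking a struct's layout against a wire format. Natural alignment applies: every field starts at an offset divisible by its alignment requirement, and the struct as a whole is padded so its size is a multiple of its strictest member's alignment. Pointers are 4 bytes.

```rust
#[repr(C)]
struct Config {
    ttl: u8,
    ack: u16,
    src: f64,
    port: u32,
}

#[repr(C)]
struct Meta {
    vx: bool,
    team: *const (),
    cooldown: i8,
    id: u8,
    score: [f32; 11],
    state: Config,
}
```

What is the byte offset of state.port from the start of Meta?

72

Config: ttl at 0 (size 1, align 1) → ends 1; pad 1 to align 2 for ack; ack at 2 (size 2, align 2) → ends 4; pad 4 to align 8 for src; src at 8 (size 8, align 8) → ends 16; port at 16 (size 4, align 4) → ends 20; tail pad 4 to reach multiple of 8; total 24 bytes, alignment 8
vx at 0 (size 1, align 1) → ends 1
pad 3 to align 4 for team
team at 4 (size 4, align 4) → ends 8
cooldown at 8 (size 1, align 1) → ends 9
id at 9 (size 1, align 1) → ends 10
pad 2 to align 4 for score
score at 12 (size 44, align 4) → ends 56
state at 56 (size 24, align 8) → ends 80
within Config: port at 16
56 + 16 = 72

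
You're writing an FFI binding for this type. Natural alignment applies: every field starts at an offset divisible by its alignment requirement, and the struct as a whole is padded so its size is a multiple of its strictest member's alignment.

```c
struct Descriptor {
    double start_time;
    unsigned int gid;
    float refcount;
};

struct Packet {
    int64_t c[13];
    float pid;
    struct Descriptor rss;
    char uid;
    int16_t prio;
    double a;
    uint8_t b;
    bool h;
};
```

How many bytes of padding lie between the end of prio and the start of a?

Descriptor: start_time at 0 (size 8, align 8) → ends 8; gid at 8 (size 4, align 4) → ends 12; refcount at 12 (size 4, align 4) → ends 16; total 16 bytes, alignment 8
c at 0 (size 104, align 8) → ends 104
pid at 104 (size 4, align 4) → ends 108
pad 4 to align 8 for rss
rss at 112 (size 16, align 8) → ends 128
uid at 128 (size 1, align 1) → ends 129
pad 1 to align 2 for prio
prio at 130 (size 2, align 2) → ends 132
pad 4 to align 8 for a
a at 136 (size 8, align 8) → ends 144

4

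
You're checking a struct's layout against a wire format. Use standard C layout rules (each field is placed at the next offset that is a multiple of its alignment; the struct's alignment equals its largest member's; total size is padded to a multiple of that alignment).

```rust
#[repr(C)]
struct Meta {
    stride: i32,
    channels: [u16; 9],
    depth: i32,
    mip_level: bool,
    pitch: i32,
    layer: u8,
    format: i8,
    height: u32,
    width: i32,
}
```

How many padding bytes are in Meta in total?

7

0..4  stride  (4B, 4-aligned)
4..22  channels  (18B, 2-aligned)
22..24  -- padding (2B)
24..28  depth  (4B, 4-aligned)
28..29  mip_level  (1B, 1-aligned)
29..32  -- padding (3B)
32..36  pitch  (4B, 4-aligned)
36..37  layer  (1B, 1-aligned)
37..38  format  (1B, 1-aligned)
38..40  -- padding (2B)
40..44  height  (4B, 4-aligned)
44..48  width  (4B, 4-aligned)
sizeof = 48, alignof = 4
data bytes 41, size 48 → padding 7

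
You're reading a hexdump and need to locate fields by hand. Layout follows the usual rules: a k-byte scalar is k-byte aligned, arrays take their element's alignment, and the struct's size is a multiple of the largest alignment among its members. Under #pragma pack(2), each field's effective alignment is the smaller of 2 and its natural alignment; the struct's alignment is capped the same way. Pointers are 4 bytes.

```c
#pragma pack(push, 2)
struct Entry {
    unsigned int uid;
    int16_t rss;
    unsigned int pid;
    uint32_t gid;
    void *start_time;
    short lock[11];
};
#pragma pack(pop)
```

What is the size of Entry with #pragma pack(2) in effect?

40

@0: uid [4B, align 2] → 4
@4: rss [2B, align 2] → 6
@6: pid [4B, align 2] → 10
@10: gid [4B, align 2] → 14
@14: start_time [4B, align 2] → 18
@18: lock [22B, align 2] → 40
size 40, align 2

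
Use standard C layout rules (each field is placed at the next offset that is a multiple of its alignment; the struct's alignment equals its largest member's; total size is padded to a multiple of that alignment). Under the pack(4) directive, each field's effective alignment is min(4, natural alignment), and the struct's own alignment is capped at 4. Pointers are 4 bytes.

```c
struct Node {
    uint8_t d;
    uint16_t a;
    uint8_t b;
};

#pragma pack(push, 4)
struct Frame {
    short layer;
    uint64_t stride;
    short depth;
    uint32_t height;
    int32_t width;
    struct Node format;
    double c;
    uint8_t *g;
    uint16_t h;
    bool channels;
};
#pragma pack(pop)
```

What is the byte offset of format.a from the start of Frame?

26

Node: 0..1  d  (1B, 1-aligned); 1..2  -- padding (1B); 2..4  a  (2B, 2-aligned); 4..5  b  (1B, 1-aligned); 5..6  -- tail padding (1B); sizeof = 6, alignof = 2
0..2  layer  (2B, 2-aligned)
2..4  -- padding (2B)
4..12  stride  (8B, 4-aligned)
12..14  depth  (2B, 2-aligned)
14..16  -- padding (2B)
16..20  height  (4B, 4-aligned)
20..24  width  (4B, 4-aligned)
24..30  format  (6B, 2-aligned)
within Node: a at 2
24 + 2 = 26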